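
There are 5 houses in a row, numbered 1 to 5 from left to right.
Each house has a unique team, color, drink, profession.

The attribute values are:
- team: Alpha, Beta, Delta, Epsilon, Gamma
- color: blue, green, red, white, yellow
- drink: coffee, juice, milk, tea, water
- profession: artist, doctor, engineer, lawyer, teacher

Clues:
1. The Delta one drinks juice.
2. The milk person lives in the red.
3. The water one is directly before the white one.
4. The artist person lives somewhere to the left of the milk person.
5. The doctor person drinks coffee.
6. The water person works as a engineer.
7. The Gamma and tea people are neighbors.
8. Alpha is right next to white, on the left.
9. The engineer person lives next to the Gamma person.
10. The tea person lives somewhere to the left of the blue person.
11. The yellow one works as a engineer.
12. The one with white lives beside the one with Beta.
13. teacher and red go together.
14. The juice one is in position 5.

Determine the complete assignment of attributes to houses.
Solution:

House | Team | Color | Drink | Profession
-----------------------------------------
  1   | Alpha | yellow | water | engineer
  2   | Gamma | white | coffee | doctor
  3   | Beta | green | tea | artist
  4   | Epsilon | red | milk | teacher
  5   | Delta | blue | juice | lawyer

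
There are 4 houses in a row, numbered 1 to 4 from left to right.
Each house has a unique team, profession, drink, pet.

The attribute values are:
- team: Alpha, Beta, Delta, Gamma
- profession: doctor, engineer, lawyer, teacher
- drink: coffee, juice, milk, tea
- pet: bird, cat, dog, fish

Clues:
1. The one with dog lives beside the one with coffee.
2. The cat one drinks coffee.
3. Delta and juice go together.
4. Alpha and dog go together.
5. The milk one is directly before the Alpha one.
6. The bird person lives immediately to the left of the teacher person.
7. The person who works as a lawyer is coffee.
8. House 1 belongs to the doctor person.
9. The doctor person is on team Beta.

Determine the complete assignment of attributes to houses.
Solution:

House | Team | Profession | Drink | Pet
---------------------------------------
  1   | Beta | doctor | milk | bird
  2   | Alpha | teacher | tea | dog
  3   | Gamma | lawyer | coffee | cat
  4   | Delta | engineer | juice | fish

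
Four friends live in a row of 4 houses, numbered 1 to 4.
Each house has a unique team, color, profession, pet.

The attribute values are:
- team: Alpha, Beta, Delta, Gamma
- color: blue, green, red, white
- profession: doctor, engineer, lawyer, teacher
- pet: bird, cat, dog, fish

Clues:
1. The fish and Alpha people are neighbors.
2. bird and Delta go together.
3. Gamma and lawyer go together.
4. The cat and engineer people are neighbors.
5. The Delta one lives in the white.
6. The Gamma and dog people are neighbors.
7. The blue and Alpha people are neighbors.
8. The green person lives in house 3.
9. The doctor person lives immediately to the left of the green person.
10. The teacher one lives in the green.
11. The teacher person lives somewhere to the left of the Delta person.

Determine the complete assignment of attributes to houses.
Solution:

House | Team | Color | Profession | Pet
---------------------------------------
  1   | Gamma | blue | lawyer | fish
  2   | Alpha | red | doctor | dog
  3   | Beta | green | teacher | cat
  4   | Delta | white | engineer | bird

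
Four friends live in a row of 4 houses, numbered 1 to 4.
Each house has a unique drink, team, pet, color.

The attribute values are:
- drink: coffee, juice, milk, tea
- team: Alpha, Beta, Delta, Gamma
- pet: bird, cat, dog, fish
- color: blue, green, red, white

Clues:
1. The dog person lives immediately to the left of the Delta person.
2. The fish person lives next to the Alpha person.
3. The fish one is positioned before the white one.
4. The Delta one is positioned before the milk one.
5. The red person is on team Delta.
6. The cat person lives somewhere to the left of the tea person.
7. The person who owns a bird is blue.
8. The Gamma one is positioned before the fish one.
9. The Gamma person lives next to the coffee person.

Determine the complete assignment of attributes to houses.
Solution:

House | Drink | Team | Pet | Color
----------------------------------
  1   | juice | Gamma | dog | green
  2   | coffee | Delta | fish | red
  3   | milk | Alpha | cat | white
  4   | tea | Beta | bird | blue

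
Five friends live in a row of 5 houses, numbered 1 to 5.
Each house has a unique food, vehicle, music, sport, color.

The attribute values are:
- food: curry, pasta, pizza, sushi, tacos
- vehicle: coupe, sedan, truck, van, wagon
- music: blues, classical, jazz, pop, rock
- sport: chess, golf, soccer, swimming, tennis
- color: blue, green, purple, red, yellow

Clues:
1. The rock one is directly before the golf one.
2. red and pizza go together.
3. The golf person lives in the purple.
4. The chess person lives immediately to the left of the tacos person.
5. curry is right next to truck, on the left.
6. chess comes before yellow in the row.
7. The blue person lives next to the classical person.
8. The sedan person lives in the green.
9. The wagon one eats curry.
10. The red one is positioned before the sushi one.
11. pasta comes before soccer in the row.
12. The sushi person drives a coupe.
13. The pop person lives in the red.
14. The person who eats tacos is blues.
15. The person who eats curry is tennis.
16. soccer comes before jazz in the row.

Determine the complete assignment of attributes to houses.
Solution:

House | Food | Vehicle | Music | Sport | Color
----------------------------------------------
  1   | curry | wagon | rock | tennis | blue
  2   | pasta | truck | classical | golf | purple
  3   | pizza | van | pop | chess | red
  4   | tacos | sedan | blues | soccer | green
  5   | sushi | coupe | jazz | swimming | yellow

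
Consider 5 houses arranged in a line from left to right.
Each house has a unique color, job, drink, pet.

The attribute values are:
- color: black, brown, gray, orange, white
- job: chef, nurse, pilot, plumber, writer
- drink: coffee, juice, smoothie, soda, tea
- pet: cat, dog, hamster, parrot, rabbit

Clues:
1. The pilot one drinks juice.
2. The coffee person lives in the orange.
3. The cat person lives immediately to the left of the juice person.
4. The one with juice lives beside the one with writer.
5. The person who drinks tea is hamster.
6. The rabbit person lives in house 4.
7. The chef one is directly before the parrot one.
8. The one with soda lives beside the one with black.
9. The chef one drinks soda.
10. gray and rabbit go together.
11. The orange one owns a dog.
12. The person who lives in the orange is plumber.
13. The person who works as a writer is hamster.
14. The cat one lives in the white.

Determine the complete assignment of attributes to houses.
Solution:

House | Color | Job | Drink | Pet
---------------------------------
  1   | white | chef | soda | cat
  2   | black | pilot | juice | parrot
  3   | brown | writer | tea | hamster
  4   | gray | nurse | smoothie | rabbit
  5   | orange | plumber | coffee | dog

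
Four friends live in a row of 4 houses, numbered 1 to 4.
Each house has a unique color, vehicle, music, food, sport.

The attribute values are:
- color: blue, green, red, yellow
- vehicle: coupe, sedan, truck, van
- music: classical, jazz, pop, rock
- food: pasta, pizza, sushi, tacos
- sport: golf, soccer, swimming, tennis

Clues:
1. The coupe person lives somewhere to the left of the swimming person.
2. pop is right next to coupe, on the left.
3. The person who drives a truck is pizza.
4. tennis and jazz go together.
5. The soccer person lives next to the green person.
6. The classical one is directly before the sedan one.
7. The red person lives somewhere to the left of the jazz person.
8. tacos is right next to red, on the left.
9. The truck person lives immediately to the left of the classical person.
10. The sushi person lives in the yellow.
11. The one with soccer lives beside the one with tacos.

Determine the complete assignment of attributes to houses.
Solution:

House | Color | Vehicle | Music | Food | Sport
----------------------------------------------
  1   | blue | truck | pop | pizza | soccer
  2   | green | coupe | classical | tacos | golf
  3   | red | sedan | rock | pasta | swimming
  4   | yellow | van | jazz | sushi | tennis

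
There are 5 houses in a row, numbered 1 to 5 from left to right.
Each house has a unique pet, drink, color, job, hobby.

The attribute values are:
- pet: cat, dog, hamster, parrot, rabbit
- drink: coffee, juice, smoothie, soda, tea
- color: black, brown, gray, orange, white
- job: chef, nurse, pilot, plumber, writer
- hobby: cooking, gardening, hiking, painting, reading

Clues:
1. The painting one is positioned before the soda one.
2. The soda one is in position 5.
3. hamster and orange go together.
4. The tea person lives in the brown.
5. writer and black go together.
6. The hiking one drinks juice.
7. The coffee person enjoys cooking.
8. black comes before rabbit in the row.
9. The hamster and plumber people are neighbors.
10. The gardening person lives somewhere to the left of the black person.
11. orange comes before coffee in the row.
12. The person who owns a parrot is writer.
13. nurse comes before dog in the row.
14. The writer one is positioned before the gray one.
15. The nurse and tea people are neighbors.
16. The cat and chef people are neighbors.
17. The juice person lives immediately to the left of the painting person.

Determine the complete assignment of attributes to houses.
Solution:

House | Pet | Drink | Color | Job | Hobby
-----------------------------------------
  1   | hamster | juice | orange | nurse | hiking
  2   | cat | tea | brown | plumber | painting
  3   | dog | smoothie | white | chef | gardening
  4   | parrot | coffee | black | writer | cooking
  5   | rabbit | soda | gray | pilot | reading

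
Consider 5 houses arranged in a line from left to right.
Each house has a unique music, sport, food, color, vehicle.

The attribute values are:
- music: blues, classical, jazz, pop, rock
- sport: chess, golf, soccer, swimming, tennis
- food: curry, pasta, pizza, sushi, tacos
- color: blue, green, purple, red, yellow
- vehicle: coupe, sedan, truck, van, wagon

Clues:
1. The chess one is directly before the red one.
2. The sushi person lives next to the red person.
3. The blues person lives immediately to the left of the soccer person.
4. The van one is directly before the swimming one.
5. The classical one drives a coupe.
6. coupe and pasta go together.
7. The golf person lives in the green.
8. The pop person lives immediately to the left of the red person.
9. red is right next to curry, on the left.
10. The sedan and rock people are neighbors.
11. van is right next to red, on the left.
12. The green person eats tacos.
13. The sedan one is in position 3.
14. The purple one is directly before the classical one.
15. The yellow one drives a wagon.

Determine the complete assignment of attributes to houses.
Solution:

House | Music | Sport | Food | Color | Vehicle
----------------------------------------------
  1   | pop | chess | sushi | purple | van
  2   | classical | swimming | pasta | red | coupe
  3   | blues | tennis | curry | blue | sedan
  4   | rock | soccer | pizza | yellow | wagon
  5   | jazz | golf | tacos | green | truck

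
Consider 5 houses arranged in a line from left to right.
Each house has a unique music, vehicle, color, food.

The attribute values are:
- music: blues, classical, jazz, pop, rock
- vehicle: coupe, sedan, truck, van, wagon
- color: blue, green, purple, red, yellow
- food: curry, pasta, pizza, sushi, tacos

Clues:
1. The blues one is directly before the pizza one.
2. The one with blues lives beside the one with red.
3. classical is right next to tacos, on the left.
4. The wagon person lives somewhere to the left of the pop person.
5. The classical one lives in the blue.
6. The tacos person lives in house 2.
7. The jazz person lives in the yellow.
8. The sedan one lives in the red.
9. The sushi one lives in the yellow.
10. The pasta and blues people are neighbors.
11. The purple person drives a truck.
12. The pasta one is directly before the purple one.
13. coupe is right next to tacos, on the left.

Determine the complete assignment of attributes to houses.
Solution:

House | Music | Vehicle | Color | Food
--------------------------------------
  1   | classical | coupe | blue | pasta
  2   | blues | truck | purple | tacos
  3   | rock | sedan | red | pizza
  4   | jazz | wagon | yellow | sushi
  5   | pop | van | green | curry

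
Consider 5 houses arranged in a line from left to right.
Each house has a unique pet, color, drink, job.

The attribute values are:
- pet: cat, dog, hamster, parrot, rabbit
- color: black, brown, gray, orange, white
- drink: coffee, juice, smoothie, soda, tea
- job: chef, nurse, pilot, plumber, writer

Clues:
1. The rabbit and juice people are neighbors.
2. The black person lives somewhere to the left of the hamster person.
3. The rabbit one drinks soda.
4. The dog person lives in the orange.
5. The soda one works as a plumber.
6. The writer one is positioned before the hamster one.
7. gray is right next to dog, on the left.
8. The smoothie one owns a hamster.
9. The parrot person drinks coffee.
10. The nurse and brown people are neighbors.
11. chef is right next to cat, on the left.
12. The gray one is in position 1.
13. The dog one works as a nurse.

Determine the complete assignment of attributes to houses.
Solution:

House | Pet | Color | Drink | Job
---------------------------------
  1   | rabbit | gray | soda | plumber
  2   | dog | orange | juice | nurse
  3   | parrot | brown | coffee | chef
  4   | cat | black | tea | writer
  5   | hamster | white | smoothie | pilot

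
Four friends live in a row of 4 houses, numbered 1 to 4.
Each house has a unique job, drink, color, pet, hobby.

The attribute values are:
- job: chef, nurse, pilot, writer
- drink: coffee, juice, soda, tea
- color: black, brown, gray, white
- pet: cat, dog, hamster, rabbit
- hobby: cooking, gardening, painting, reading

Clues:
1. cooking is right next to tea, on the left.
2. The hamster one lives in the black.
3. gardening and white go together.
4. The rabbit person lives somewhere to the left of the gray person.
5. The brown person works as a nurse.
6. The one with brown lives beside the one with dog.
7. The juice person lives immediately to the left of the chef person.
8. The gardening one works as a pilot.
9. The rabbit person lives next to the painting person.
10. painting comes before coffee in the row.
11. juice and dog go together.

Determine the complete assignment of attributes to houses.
Solution:

House | Job | Drink | Color | Pet | Hobby
-----------------------------------------
  1   | nurse | soda | brown | rabbit | reading
  2   | writer | juice | gray | dog | painting
  3   | chef | coffee | black | hamster | cooking
  4   | pilot | tea | white | cat | gardening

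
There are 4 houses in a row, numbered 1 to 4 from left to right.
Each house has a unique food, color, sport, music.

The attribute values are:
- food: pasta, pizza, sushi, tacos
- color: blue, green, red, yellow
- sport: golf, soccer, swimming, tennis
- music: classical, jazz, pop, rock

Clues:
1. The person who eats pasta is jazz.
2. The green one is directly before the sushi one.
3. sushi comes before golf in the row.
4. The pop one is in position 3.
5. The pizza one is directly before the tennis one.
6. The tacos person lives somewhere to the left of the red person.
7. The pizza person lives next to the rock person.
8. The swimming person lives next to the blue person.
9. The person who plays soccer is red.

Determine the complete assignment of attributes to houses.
Solution:

House | Food | Color | Sport | Music
------------------------------------
  1   | pizza | green | swimming | classical
  2   | sushi | blue | tennis | rock
  3   | tacos | yellow | golf | pop
  4   | pasta | red | soccer | jazz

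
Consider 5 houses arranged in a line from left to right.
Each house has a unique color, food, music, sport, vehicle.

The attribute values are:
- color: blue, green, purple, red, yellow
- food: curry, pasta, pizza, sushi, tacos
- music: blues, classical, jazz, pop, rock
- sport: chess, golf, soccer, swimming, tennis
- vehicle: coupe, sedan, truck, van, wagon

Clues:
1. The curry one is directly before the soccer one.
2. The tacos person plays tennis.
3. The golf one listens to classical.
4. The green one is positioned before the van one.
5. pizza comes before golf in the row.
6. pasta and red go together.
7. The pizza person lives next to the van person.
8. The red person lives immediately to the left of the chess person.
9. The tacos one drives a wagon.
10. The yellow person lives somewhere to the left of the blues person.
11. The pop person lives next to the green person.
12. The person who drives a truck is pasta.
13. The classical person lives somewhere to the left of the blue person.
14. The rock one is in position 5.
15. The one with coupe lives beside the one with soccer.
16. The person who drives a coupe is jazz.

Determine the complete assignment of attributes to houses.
Solution:

House | Color | Food | Music | Sport | Vehicle
----------------------------------------------
  1   | yellow | curry | jazz | swimming | coupe
  2   | red | pasta | pop | soccer | truck
  3   | green | pizza | blues | chess | sedan
  4   | purple | sushi | classical | golf | van
  5   | blue | tacos | rock | tennis | wagon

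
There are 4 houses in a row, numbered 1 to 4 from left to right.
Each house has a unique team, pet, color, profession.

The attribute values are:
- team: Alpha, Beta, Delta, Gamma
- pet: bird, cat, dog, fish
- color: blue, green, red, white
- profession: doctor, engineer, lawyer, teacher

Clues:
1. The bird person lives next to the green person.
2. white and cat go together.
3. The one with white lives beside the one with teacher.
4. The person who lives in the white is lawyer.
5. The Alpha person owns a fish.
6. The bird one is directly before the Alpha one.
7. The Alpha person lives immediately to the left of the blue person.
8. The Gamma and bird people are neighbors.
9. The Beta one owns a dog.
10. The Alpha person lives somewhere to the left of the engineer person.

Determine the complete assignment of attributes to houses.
Solution:

House | Team | Pet | Color | Profession
---------------------------------------
  1   | Gamma | cat | white | lawyer
  2   | Delta | bird | red | teacher
  3   | Alpha | fish | green | doctor
  4   | Beta | dog | blue | engineer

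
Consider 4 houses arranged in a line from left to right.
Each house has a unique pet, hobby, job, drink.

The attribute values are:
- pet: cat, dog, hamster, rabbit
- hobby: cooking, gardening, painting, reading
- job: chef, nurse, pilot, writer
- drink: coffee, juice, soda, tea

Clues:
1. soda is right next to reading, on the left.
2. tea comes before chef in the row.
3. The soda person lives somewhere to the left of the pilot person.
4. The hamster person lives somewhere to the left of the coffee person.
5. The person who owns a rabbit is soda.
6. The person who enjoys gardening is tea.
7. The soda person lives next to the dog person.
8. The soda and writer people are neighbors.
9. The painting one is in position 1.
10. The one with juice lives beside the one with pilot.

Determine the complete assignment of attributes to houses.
Solution:

House | Pet | Hobby | Job | Drink
---------------------------------
  1   | rabbit | painting | nurse | soda
  2   | dog | reading | writer | juice
  3   | hamster | gardening | pilot | tea
  4   | cat | cooking | chef | coffee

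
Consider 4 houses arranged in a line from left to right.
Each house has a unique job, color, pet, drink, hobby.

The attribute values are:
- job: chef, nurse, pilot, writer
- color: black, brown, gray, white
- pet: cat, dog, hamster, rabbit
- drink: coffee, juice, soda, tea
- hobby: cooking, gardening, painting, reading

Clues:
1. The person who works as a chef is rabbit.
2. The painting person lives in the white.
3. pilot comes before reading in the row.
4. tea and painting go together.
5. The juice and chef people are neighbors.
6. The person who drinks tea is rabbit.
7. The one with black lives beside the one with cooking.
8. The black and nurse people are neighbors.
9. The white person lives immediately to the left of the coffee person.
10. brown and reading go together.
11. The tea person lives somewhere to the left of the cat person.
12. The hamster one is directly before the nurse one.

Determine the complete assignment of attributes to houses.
Solution:

House | Job | Color | Pet | Drink | Hobby
-----------------------------------------
  1   | pilot | black | hamster | soda | gardening
  2   | nurse | gray | dog | juice | cooking
  3   | chef | white | rabbit | tea | painting
  4   | writer | brown | cat | coffee | reading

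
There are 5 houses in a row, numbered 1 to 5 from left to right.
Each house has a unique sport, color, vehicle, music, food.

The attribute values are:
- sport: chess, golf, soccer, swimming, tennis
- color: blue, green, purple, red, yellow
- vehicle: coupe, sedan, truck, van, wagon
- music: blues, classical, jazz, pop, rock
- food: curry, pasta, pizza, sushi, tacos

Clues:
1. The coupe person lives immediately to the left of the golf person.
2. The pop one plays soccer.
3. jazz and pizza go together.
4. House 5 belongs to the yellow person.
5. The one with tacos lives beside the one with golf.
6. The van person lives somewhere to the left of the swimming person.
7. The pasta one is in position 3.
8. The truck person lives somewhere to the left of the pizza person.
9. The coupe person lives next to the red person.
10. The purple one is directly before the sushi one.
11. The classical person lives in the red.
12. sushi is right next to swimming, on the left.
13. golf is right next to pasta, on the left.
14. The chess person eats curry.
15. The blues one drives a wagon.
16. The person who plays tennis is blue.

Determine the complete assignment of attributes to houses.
Solution:

House | Sport | Color | Vehicle | Music | Food
----------------------------------------------
  1   | soccer | purple | coupe | pop | tacos
  2   | golf | red | van | classical | sushi
  3   | swimming | green | truck | rock | pasta
  4   | tennis | blue | sedan | jazz | pizza
  5   | chess | yellow | wagon | blues | curry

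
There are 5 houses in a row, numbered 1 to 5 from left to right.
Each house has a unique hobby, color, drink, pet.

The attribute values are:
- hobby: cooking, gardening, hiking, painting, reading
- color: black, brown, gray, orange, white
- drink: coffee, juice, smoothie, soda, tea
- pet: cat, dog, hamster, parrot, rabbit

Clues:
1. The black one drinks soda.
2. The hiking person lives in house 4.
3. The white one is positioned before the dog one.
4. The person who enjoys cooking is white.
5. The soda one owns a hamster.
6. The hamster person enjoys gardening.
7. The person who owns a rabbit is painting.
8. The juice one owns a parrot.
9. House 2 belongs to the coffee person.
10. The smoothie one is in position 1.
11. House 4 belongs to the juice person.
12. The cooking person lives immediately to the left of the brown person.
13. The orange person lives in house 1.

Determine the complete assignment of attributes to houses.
Solution:

House | Hobby | Color | Drink | Pet
-----------------------------------
  1   | painting | orange | smoothie | rabbit
  2   | cooking | white | coffee | cat
  3   | reading | brown | tea | dog
  4   | hiking | gray | juice | parrot
  5   | gardening | black | soda | hamster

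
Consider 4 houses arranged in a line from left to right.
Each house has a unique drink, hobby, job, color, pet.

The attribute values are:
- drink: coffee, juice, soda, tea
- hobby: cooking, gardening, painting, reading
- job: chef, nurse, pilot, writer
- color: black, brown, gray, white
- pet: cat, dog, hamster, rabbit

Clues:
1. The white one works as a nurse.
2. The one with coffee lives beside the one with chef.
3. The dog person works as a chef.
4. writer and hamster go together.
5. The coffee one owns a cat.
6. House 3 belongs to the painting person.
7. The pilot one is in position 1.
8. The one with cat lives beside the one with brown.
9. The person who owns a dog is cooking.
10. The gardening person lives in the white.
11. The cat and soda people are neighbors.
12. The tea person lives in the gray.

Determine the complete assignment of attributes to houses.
Solution:

House | Drink | Hobby | Job | Color | Pet
-----------------------------------------
  1   | coffee | reading | pilot | black | cat
  2   | soda | cooking | chef | brown | dog
  3   | tea | painting | writer | gray | hamster
  4   | juice | gardening | nurse | white | rabbit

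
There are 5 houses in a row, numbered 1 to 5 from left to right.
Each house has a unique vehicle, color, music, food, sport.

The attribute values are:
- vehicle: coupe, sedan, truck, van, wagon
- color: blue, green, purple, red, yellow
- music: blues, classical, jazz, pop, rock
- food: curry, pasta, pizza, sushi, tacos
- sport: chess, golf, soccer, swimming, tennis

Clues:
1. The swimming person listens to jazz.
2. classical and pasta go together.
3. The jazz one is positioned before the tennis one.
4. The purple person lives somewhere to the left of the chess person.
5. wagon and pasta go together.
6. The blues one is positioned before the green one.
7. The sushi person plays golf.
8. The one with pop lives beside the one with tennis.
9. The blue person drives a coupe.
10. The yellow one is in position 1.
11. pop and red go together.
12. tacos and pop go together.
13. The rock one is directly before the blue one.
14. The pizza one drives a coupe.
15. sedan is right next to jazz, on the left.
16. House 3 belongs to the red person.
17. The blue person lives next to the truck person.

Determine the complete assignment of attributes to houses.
Solution:

House | Vehicle | Color | Music | Food | Sport
----------------------------------------------
  1   | sedan | yellow | rock | sushi | golf
  2   | coupe | blue | jazz | pizza | swimming
  3   | truck | red | pop | tacos | soccer
  4   | van | purple | blues | curry | tennis
  5   | wagon | green | classical | pasta | chess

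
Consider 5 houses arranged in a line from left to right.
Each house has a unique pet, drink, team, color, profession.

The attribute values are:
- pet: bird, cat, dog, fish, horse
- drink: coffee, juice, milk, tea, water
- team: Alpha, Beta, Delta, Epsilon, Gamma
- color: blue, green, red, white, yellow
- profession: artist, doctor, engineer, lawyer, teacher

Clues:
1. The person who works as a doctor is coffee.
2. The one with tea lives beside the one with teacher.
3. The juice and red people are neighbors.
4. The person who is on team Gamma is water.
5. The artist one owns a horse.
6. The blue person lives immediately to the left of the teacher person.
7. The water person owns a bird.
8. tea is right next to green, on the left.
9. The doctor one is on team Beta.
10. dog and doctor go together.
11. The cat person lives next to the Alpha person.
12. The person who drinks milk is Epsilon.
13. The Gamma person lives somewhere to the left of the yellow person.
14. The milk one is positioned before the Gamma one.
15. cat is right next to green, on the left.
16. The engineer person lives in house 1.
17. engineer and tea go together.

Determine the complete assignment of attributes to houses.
Solution:

House | Pet | Drink | Team | Color | Profession
-----------------------------------------------
  1   | cat | tea | Delta | blue | engineer
  2   | fish | juice | Alpha | green | teacher
  3   | horse | milk | Epsilon | red | artist
  4   | bird | water | Gamma | white | lawyer
  5   | dog | coffee | Beta | yellow | doctor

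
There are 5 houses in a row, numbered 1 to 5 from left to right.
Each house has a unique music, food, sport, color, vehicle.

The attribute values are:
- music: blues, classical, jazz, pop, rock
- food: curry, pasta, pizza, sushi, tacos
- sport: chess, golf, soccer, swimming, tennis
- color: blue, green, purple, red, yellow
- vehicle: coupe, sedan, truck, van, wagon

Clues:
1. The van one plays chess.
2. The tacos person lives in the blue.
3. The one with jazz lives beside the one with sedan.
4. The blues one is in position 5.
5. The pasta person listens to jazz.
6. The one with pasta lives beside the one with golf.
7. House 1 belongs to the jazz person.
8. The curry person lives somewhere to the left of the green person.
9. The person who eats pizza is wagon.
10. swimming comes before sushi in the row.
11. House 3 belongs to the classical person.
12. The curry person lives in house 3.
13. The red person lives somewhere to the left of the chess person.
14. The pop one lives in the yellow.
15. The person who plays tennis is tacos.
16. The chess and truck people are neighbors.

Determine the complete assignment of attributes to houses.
Solution:

House | Music | Food | Sport | Color | Vehicle
----------------------------------------------
  1   | jazz | pasta | swimming | red | coupe
  2   | pop | sushi | golf | yellow | sedan
  3   | classical | curry | chess | purple | van
  4   | rock | tacos | tennis | blue | truck
  5   | blues | pizza | soccer | green | wagon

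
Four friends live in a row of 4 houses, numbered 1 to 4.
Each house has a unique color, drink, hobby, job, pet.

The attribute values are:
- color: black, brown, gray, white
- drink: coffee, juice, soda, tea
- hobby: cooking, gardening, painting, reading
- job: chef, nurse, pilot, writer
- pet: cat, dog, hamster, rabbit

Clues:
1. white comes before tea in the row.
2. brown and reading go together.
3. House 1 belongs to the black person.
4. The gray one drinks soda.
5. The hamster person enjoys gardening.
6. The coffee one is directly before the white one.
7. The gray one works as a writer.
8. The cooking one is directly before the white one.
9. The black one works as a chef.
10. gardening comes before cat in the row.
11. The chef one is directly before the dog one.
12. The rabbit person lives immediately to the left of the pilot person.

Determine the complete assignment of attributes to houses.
Solution:

House | Color | Drink | Hobby | Job | Pet
-----------------------------------------
  1   | black | coffee | cooking | chef | rabbit
  2   | white | juice | painting | pilot | dog
  3   | gray | soda | gardening | writer | hamster
  4   | brown | tea | reading | nurse | cat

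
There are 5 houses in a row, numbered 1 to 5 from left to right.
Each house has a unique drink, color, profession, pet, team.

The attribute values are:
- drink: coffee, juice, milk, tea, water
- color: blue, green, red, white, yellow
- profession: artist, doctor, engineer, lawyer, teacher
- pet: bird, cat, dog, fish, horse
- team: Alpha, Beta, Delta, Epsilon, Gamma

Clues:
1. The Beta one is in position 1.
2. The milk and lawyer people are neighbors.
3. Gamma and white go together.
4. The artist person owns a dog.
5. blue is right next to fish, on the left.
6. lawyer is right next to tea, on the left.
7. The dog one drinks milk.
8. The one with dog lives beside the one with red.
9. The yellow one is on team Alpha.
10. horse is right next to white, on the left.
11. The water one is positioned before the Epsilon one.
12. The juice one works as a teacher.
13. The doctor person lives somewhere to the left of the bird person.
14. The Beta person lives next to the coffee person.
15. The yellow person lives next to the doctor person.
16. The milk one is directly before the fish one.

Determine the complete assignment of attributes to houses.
Solution:

House | Drink | Color | Profession | Pet | Team
-----------------------------------------------
  1   | milk | blue | artist | dog | Beta
  2   | coffee | red | lawyer | fish | Delta
  3   | tea | yellow | engineer | horse | Alpha
  4   | water | white | doctor | cat | Gamma
  5   | juice | green | teacher | bird | Epsilon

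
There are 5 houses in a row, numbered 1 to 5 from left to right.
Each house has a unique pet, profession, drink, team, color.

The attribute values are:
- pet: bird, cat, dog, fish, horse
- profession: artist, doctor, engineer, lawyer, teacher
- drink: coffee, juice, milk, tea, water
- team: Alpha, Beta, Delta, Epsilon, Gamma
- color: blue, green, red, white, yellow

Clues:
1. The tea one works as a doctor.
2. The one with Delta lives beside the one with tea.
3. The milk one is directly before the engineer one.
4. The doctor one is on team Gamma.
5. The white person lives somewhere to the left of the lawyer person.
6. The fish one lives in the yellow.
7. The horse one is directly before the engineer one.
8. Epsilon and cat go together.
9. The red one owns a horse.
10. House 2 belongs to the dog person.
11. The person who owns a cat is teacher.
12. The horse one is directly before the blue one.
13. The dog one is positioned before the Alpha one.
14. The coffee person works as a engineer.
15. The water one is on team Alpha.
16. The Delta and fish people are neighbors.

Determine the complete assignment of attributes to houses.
Solution:

House | Pet | Profession | Drink | Team | Color
-----------------------------------------------
  1   | horse | artist | milk | Beta | red
  2   | dog | engineer | coffee | Delta | blue
  3   | fish | doctor | tea | Gamma | yellow
  4   | cat | teacher | juice | Epsilon | white
  5   | bird | lawyer | water | Alpha | green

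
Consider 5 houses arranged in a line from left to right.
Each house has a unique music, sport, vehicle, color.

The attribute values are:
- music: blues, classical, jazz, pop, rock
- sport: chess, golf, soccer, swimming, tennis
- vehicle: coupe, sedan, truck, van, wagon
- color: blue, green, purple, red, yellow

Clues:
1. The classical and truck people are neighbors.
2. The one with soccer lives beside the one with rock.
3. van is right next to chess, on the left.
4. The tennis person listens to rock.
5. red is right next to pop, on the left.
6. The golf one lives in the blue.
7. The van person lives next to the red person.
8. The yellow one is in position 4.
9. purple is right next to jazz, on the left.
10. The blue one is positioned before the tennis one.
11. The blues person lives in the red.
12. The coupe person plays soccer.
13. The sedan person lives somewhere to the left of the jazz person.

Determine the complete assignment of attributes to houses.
Solution:

House | Music | Sport | Vehicle | Color
---------------------------------------
  1   | classical | golf | van | blue
  2   | blues | chess | truck | red
  3   | pop | swimming | sedan | purple
  4   | jazz | soccer | coupe | yellow
  5   | rock | tennis | wagon | green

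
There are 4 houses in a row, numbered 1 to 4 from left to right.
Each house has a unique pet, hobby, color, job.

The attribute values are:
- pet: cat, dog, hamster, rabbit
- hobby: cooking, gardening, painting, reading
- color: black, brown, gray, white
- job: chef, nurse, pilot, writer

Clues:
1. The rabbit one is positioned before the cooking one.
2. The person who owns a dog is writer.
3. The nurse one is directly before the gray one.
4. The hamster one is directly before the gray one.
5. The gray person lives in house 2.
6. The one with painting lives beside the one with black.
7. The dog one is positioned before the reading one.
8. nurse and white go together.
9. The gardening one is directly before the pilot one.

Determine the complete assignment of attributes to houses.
Solution:

House | Pet | Hobby | Color | Job
---------------------------------
  1   | hamster | gardening | white | nurse
  2   | rabbit | painting | gray | pilot
  3   | dog | cooking | black | writer
  4   | cat | reading | brown | chef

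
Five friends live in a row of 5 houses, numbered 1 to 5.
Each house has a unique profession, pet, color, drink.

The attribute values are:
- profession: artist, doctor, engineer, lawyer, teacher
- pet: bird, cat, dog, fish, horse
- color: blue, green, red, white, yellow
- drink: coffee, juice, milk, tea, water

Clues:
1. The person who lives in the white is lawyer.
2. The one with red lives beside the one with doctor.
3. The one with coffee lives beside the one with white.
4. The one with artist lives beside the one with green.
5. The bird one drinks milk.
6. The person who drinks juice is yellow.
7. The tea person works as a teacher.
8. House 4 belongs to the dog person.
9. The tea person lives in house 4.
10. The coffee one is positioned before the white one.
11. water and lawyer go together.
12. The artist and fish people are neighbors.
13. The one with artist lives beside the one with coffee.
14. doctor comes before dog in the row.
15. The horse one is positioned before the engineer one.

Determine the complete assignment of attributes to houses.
Solution:

House | Profession | Pet | Color | Drink
----------------------------------------
  1   | artist | bird | red | milk
  2   | doctor | fish | green | coffee
  3   | lawyer | horse | white | water
  4   | teacher | dog | blue | tea
  5   | engineer | cat | yellow | juice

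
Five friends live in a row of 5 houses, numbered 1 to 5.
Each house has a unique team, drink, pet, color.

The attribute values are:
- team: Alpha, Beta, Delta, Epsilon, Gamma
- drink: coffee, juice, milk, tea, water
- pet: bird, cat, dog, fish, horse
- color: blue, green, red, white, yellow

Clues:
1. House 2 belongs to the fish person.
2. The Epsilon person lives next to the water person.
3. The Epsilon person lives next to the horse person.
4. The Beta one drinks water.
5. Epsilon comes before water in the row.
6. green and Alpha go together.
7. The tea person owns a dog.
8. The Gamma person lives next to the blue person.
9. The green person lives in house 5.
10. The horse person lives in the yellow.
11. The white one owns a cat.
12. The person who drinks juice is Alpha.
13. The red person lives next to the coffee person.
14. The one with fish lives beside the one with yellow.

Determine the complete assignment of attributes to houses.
Solution:

House | Team | Drink | Pet | Color
----------------------------------
  1   | Gamma | tea | dog | red
  2   | Epsilon | coffee | fish | blue
  3   | Beta | water | horse | yellow
  4   | Delta | milk | cat | white
  5   | Alpha | juice | bird | green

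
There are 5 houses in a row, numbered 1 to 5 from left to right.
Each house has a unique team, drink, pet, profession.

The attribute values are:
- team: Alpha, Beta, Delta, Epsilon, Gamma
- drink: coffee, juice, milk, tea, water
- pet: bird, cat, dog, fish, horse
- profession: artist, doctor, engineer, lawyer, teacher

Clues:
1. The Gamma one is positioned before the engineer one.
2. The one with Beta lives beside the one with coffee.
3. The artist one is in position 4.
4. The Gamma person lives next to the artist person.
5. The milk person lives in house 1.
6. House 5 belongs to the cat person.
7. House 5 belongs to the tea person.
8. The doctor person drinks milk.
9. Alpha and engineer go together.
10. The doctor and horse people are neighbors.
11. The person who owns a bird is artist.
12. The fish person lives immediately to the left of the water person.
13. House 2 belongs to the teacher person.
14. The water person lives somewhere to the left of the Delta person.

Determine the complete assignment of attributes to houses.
Solution:

House | Team | Drink | Pet | Profession
---------------------------------------
  1   | Epsilon | milk | fish | doctor
  2   | Beta | water | horse | teacher
  3   | Gamma | coffee | dog | lawyer
  4   | Delta | juice | bird | artist
  5   | Alpha | tea | cat | engineer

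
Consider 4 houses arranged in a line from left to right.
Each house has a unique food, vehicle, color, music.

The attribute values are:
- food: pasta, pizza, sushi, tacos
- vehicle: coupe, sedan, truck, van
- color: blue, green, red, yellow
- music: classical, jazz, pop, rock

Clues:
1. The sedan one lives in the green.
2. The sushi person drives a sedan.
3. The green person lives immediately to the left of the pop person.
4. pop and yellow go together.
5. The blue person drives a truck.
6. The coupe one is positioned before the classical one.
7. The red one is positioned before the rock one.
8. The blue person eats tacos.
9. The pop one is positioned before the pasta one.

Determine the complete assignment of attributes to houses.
Solution:

House | Food | Vehicle | Color | Music
--------------------------------------
  1   | sushi | sedan | green | jazz
  2   | pizza | coupe | yellow | pop
  3   | pasta | van | red | classical
  4   | tacos | truck | blue | rock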